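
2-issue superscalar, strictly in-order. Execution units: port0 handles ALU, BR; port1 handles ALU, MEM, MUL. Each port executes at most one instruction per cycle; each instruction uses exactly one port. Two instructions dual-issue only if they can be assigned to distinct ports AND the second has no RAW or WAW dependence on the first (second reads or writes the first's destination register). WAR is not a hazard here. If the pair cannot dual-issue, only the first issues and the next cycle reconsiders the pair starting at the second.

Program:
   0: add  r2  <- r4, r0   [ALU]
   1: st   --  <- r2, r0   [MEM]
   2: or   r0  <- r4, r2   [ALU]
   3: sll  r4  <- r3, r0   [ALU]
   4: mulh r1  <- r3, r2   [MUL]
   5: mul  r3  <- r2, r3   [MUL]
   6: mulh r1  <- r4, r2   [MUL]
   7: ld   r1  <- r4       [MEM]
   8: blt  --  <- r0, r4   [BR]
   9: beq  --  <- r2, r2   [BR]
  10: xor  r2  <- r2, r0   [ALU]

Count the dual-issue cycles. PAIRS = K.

0. add.ALU @i0  | RAW r2
1. st.MEM;or.ALU @i1/i2  | 2-wide
2. sll.ALU;mulh.MUL @i3/i4  | 2-wide
3. mul.MUL @i5  | no-port MUL/MUL
4. mulh.MUL @i6  | no-port MUL/MEM
5. ld.MEM;blt.BR @i7/i8  | 2-wide
6. beq.BR;xor.ALU @i9/i10  | 2-wide

PAIRS = 4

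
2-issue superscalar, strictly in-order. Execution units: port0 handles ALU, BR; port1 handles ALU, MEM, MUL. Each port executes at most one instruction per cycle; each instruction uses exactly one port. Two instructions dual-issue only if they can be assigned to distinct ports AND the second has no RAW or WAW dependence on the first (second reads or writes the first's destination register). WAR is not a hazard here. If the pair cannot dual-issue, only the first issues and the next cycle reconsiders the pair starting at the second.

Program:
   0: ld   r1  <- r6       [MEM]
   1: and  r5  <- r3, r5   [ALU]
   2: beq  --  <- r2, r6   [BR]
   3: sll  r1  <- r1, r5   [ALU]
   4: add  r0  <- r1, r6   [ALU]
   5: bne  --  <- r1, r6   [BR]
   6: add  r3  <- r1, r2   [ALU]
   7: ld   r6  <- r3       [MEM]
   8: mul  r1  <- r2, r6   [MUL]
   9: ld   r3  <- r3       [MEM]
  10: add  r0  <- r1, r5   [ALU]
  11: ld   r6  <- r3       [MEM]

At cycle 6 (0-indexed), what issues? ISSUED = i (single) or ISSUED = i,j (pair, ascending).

ISSUED = 9,10

#0 head=0: ld.MEM;and.ALU i0,i1 pair
#1 head=2: beq.BR;sll.ALU i2,i3 pair
#2 head=4: add.ALU;bne.BR i4,i5 pair
#3 head=6: add.ALU i6 RAW r3
#4 head=7: ld.MEM i7 no-port MEM/MUL
#5 head=8: mul.MUL i8 no-port MUL/MEM
#6 head=9: ld.MEM;add.ALU i9,i10 pair
#7 head=11: ld.MEM i11 tail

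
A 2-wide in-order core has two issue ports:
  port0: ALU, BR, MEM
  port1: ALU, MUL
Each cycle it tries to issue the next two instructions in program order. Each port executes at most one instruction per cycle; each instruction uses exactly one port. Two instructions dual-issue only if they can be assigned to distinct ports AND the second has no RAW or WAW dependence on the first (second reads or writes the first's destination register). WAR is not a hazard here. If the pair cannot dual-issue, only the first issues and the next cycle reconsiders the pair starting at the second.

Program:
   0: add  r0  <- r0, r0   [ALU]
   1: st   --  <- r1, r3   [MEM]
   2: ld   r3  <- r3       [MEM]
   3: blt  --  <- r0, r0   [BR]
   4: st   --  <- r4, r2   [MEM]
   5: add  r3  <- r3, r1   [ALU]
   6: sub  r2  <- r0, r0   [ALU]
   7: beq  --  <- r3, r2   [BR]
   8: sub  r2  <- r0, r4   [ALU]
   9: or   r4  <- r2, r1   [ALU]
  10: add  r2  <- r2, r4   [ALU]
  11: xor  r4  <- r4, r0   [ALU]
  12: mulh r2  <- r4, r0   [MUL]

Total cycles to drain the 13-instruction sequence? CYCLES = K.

CYCLES = 9

[0] i0&i1  add.ALU/st.MEM  -- dual
[1] i2  ld.MEM  -- no-port MEM/BR
[2] i3  blt.BR  -- no-port BR/MEM
[3] i4&i5  st.MEM/add.ALU  -- dual
[4] i6  sub.ALU  -- RAW r2
[5] i7&i8  beq.BR/sub.ALU  -- dual
[6] i9  or.ALU  -- RAW r4
[7] i10&i11  add.ALU/xor.ALU  -- dual
[8] i12  mulh.MUL  -- tail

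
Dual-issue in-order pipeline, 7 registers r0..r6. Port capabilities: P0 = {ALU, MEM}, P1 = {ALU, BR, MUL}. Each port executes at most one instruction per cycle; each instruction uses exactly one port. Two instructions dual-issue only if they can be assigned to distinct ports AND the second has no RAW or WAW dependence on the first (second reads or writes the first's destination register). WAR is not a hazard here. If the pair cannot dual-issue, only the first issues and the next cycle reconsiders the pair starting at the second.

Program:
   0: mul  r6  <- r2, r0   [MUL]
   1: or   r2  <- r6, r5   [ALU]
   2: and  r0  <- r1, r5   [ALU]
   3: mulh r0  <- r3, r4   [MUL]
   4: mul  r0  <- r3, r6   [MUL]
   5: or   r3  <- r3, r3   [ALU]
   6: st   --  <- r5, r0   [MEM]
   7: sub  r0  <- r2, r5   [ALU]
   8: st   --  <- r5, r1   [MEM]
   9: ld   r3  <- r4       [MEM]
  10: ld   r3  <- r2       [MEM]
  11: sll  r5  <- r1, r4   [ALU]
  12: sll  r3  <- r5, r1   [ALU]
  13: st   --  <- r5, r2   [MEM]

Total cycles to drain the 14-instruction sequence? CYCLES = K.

0. mul @i0  | RAW r6
1. or;and @i1,i2  | dual
2. mulh @i3  | no-port MUL/MUL
3. mul;or @i4,i5  | dual
4. st;sub @i6,i7  | dual
5. st @i8  | no-port MEM/MEM
6. ld @i9  | no-port MEM/MEM
7. ld;sll @i10,i11  | dual
8. sll;st @i12,i13  | dual

CYCLES = 9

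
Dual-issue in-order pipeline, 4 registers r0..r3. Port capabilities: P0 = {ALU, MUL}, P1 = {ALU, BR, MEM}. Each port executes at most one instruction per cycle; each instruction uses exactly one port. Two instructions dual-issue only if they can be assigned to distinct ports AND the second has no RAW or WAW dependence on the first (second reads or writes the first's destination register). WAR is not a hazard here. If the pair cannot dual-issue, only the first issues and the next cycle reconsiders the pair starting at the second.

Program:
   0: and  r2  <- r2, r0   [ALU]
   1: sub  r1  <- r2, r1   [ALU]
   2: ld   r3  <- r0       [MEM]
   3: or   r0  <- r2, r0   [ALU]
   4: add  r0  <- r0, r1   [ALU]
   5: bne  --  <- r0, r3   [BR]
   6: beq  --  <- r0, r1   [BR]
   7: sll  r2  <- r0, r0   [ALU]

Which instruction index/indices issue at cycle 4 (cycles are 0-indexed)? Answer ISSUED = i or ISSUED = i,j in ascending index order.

  cy0 -> i0 (and) RAW r2
  cy1 -> i1+i2 (sub+ld) dual
  cy2 -> i3 (or) RAW+WAW r0
  cy3 -> i4 (add) RAW r0
  cy4 -> i5 (bne) no-port BR/BR
  cy5 -> i6+i7 (beq+sll) dual

ISSUED = 5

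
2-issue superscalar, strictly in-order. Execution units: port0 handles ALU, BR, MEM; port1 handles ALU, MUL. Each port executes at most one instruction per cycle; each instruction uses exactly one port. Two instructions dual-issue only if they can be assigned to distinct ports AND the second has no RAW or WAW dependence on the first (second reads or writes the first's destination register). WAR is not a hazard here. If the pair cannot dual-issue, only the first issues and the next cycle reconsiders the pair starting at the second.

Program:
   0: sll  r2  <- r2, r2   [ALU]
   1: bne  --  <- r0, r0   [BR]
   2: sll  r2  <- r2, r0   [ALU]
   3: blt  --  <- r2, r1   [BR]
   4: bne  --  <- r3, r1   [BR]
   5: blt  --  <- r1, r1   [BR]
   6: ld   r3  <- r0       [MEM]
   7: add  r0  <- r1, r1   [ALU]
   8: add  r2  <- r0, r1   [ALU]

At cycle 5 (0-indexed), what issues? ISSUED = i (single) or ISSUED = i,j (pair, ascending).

t=0 i0/i1:sll.ALU bne.BR ; 2-wide
t=1 i2:sll.ALU ; RAW r2
t=2 i3:blt.BR ; no-port BR/BR
t=3 i4:bne.BR ; no-port BR/BR
t=4 i5:blt.BR ; no-port BR/MEM
t=5 i6/i7:ld.MEM add.ALU ; 2-wide
t=6 i8:add.ALU ; tail

ISSUED = 6,7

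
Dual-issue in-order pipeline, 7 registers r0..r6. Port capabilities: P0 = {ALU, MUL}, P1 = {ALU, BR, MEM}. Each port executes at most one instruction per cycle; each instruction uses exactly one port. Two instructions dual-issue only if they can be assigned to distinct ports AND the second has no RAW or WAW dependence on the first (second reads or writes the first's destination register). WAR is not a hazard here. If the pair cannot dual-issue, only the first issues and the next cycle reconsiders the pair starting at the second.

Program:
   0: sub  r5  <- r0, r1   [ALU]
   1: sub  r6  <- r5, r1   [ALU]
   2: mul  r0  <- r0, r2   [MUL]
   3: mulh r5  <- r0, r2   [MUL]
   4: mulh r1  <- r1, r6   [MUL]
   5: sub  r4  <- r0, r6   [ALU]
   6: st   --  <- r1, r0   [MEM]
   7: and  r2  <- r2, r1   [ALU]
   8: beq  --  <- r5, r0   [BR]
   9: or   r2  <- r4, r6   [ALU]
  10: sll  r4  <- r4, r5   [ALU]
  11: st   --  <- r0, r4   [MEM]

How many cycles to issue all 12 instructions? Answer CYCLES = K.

CYCLES = 8

[0] i0  sub.ALU  -- RAW r5
[1] i1,i2  sub.ALU+mul.MUL  -- pair
[2] i3  mulh.MUL  -- no-port MUL/MUL
[3] i4,i5  mulh.MUL+sub.ALU  -- pair
[4] i6,i7  st.MEM+and.ALU  -- pair
[5] i8,i9  beq.BR+or.ALU  -- pair
[6] i10  sll.ALU  -- RAW r4
[7] i11  st.MEM  -- tail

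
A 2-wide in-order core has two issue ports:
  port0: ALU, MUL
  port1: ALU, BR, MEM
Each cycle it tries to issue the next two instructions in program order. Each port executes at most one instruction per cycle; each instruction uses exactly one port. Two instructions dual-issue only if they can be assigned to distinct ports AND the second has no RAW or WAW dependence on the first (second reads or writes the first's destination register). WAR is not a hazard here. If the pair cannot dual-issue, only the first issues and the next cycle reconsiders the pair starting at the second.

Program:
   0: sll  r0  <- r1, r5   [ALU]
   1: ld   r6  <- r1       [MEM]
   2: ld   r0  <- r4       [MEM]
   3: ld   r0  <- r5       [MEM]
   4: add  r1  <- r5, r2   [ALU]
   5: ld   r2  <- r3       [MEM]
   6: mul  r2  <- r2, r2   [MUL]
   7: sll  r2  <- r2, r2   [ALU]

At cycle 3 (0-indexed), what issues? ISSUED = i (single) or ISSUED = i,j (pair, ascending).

0. sll;ld @i0/i1  | pair
1. ld @i2  | no-port MEM/MEM
2. ld;add @i3/i4  | pair
3. ld @i5  | RAW+WAW r2
4. mul @i6  | RAW+WAW r2
5. sll @i7  | tail

ISSUED = 5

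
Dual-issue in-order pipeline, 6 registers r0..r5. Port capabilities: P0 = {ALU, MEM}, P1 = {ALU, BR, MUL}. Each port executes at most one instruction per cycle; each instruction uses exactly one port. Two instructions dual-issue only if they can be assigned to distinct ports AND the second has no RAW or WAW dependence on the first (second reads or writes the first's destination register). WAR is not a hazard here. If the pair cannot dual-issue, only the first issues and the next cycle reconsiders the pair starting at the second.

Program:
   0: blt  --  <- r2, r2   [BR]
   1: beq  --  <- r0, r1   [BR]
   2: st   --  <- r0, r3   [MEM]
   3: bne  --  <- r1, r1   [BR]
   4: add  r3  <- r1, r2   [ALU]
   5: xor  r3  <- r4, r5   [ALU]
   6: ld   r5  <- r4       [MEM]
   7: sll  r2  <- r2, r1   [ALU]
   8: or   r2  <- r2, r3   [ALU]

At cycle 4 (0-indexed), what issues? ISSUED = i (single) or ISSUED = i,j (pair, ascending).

ISSUED = 7

0. blt.BR @i0  | no-port BR/BR
1. beq.BR;st.MEM @i1,i2  | 2-wide
2. bne.BR;add.ALU @i3,i4  | 2-wide
3. xor.ALU;ld.MEM @i5,i6  | 2-wide
4. sll.ALU @i7  | RAW+WAW r2
5. or.ALU @i8  | tail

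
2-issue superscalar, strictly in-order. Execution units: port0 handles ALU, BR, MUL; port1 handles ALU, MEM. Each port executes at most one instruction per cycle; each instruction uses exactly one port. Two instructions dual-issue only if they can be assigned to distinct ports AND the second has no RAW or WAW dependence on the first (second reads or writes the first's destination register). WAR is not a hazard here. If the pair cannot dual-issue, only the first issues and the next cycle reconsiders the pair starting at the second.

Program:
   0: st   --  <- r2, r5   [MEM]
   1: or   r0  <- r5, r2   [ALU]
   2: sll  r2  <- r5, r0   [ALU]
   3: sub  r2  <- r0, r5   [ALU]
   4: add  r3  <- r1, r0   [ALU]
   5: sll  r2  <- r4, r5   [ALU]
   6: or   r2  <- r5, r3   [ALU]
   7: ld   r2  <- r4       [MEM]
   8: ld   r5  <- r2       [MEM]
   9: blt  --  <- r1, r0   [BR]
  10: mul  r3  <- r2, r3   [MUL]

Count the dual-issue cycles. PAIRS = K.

PAIRS = 3

c0: i0,i1 st.MEM+or.ALU  pair
c1: i2 sll.ALU  WAW r2
c2: i3,i4 sub.ALU+add.ALU  pair
c3: i5 sll.ALU  WAW r2
c4: i6 or.ALU  WAW r2
c5: i7 ld.MEM  no-port MEM/MEM
c6: i8,i9 ld.MEM+blt.BR  pair
c7: i10 mul.MUL  tail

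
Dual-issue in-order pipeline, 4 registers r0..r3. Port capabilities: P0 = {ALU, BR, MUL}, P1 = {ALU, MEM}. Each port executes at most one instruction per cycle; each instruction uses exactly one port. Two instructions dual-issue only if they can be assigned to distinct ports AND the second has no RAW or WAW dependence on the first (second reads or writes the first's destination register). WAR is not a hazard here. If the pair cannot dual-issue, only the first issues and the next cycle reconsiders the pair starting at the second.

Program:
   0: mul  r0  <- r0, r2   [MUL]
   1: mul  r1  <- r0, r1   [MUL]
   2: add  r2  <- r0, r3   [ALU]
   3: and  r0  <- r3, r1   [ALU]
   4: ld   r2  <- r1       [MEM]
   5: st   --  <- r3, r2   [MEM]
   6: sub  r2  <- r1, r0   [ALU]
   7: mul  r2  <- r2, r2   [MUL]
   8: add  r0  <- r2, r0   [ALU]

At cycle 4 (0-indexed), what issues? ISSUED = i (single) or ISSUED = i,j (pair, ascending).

t=0 i0:mul.MUL ; no-port MUL/MUL
t=1 i1,i2:mul.MUL+add.ALU ; 2-wide
t=2 i3,i4:and.ALU+ld.MEM ; 2-wide
t=3 i5,i6:st.MEM+sub.ALU ; 2-wide
t=4 i7:mul.MUL ; RAW r2
t=5 i8:add.ALU ; tail

ISSUED = 7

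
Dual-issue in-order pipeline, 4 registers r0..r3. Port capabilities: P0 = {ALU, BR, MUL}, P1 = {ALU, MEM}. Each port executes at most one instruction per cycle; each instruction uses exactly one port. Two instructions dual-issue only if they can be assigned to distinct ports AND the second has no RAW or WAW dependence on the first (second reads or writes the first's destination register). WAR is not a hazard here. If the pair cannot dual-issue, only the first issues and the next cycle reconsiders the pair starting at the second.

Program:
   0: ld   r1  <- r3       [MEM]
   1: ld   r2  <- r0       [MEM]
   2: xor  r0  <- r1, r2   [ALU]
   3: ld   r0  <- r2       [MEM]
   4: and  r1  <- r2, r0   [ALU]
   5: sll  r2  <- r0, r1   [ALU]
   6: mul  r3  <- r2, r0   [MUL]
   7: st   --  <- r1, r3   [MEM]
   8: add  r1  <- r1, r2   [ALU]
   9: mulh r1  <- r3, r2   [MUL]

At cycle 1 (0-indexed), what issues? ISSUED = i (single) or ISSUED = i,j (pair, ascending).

t=0 i0:ld ; no-port MEM/MEM
t=1 i1:ld ; RAW r2
t=2 i2:xor ; WAW r0
t=3 i3:ld ; RAW r0
t=4 i4:and ; RAW r1
t=5 i5:sll ; RAW r2
t=6 i6:mul ; RAW r3
t=7 i7,i8:st add ; 2-wide
t=8 i9:mulh ; tail

ISSUED = 1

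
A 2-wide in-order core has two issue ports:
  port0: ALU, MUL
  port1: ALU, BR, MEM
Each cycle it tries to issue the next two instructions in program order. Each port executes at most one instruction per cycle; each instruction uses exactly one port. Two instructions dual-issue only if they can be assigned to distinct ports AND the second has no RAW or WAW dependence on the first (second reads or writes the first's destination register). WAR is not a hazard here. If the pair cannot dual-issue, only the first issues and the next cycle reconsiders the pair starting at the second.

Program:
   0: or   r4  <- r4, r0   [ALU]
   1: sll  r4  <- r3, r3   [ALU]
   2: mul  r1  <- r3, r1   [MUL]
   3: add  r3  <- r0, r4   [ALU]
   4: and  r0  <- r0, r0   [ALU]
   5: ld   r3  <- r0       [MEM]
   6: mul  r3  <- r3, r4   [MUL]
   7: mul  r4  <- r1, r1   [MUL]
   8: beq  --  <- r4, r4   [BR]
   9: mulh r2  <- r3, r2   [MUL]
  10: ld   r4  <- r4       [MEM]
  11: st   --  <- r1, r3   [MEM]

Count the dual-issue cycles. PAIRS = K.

PAIRS = 3

#0 head=0: or.ALU i0 WAW r4
#1 head=1: sll.ALU+mul.MUL i1,i2 2-wide
#2 head=3: add.ALU+and.ALU i3,i4 2-wide
#3 head=5: ld.MEM i5 RAW+WAW r3
#4 head=6: mul.MUL i6 no-port MUL/MUL
#5 head=7: mul.MUL i7 RAW r4
#6 head=8: beq.BR+mulh.MUL i8,i9 2-wide
#7 head=10: ld.MEM i10 no-port MEM/MEM
#8 head=11: st.MEM i11 tail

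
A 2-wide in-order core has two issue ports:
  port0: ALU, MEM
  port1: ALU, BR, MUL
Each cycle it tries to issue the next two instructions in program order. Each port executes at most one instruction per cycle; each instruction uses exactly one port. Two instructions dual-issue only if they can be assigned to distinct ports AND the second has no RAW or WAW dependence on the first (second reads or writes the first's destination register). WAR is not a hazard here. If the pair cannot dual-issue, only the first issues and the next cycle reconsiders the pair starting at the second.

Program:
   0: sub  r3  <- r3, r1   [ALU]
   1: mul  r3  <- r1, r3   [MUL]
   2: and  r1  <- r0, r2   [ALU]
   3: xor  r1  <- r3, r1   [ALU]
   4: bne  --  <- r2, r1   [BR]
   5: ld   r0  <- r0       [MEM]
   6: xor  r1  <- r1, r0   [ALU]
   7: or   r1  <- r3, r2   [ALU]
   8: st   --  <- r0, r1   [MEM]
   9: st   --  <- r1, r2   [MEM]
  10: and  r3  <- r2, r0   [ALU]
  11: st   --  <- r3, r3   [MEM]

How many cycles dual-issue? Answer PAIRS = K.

[0] i0  sub.ALU  -- RAW+WAW r3
[1] i1&i2  mul.MUL/and.ALU  -- pair
[2] i3  xor.ALU  -- RAW r1
[3] i4&i5  bne.BR/ld.MEM  -- pair
[4] i6  xor.ALU  -- WAW r1
[5] i7  or.ALU  -- RAW r1
[6] i8  st.MEM  -- no-port MEM/MEM
[7] i9&i10  st.MEM/and.ALU  -- pair
[8] i11  st.MEM  -- tail

PAIRS = 3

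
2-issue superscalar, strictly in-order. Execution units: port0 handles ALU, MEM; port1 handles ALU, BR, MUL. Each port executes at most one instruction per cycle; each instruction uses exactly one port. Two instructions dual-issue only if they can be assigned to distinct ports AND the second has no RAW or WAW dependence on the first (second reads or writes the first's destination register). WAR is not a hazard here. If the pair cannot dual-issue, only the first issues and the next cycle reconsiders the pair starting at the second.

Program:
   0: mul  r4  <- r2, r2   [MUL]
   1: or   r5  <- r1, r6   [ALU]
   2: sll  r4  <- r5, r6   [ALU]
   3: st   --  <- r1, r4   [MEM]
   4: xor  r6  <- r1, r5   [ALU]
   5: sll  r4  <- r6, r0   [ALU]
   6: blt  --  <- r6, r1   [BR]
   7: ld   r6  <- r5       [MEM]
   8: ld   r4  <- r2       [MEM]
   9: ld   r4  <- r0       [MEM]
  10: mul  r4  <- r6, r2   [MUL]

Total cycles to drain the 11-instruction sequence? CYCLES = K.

CYCLES = 8

#0 head=0: mul.MUL;or.ALU i0,i1 2-wide
#1 head=2: sll.ALU i2 RAW r4
#2 head=3: st.MEM;xor.ALU i3,i4 2-wide
#3 head=5: sll.ALU;blt.BR i5,i6 2-wide
#4 head=7: ld.MEM i7 no-port MEM/MEM
#5 head=8: ld.MEM i8 no-port MEM/MEM
#6 head=9: ld.MEM i9 WAW r4
#7 head=10: mul.MUL i10 tail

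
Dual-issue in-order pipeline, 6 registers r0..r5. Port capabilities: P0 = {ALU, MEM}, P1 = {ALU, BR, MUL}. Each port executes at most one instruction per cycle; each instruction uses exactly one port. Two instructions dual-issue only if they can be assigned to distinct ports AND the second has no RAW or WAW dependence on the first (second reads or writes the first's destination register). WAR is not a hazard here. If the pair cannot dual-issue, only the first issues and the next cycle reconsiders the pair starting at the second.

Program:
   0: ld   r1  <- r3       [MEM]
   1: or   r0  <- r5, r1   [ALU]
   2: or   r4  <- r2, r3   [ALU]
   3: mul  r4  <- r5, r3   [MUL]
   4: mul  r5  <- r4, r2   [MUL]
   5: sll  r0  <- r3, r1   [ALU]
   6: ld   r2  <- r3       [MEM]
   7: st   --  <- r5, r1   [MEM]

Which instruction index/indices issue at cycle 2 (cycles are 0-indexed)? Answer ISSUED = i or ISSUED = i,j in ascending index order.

ISSUED = 3

c0: i0 ld.MEM  RAW r1
c1: i1,i2 or.ALU;or.ALU  pair
c2: i3 mul.MUL  no-port MUL/MUL
c3: i4,i5 mul.MUL;sll.ALU  pair
c4: i6 ld.MEM  no-port MEM/MEM
c5: i7 st.MEM  tail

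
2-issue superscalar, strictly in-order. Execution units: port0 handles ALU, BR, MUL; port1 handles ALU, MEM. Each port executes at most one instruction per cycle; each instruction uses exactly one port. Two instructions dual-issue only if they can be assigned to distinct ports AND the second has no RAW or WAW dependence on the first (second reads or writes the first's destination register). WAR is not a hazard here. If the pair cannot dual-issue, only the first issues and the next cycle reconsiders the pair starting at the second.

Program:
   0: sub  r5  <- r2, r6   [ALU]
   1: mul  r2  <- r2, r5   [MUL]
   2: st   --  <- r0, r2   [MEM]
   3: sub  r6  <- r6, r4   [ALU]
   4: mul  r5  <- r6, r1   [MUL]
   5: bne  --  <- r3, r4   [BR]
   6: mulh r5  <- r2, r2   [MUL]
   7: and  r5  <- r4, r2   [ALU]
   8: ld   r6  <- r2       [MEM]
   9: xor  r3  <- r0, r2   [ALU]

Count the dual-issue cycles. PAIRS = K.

c0: i0 sub  RAW r5
c1: i1 mul  RAW r2
c2: i2&i3 st/sub  dual
c3: i4 mul  no-port MUL/BR
c4: i5 bne  no-port BR/MUL
c5: i6 mulh  WAW r5
c6: i7&i8 and/ld  dual
c7: i9 xor  tail

PAIRS = 2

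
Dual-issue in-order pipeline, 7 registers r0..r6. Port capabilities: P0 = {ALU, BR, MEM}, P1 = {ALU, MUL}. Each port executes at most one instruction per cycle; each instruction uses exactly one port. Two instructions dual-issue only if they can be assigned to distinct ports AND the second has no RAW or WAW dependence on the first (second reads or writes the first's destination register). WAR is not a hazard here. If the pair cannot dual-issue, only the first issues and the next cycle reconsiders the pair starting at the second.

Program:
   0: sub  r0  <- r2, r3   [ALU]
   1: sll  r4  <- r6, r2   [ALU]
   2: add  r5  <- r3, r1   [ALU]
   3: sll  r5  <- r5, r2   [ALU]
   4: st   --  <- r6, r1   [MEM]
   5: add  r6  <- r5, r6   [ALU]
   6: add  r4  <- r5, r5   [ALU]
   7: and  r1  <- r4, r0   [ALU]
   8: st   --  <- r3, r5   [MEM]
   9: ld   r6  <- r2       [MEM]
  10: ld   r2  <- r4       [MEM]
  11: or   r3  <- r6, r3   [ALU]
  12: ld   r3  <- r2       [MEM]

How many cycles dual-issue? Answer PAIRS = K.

0. sub+sll @i0,i1  | 2-wide
1. add @i2  | RAW+WAW r5
2. sll+st @i3,i4  | 2-wide
3. add+add @i5,i6  | 2-wide
4. and+st @i7,i8  | 2-wide
5. ld @i9  | no-port MEM/MEM
6. ld+or @i10,i11  | 2-wide
7. ld @i12  | tail

PAIRS = 5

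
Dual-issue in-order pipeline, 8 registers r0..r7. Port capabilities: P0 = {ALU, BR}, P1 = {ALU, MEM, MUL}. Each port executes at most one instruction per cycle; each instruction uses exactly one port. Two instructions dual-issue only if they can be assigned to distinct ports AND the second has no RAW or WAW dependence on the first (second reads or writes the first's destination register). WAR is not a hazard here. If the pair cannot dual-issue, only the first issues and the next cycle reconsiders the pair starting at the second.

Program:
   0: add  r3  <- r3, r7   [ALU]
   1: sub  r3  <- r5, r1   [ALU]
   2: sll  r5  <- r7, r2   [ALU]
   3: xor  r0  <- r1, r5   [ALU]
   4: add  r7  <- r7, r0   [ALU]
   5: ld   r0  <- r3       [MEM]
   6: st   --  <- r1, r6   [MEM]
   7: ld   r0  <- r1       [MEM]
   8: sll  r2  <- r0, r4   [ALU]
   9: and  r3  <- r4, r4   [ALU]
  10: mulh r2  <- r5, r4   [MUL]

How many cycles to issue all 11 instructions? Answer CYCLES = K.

CYCLES = 8

c0: i0 add  WAW r3
c1: i1&i2 sub/sll  dual
c2: i3 xor  RAW r0
c3: i4&i5 add/ld  dual
c4: i6 st  no-port MEM/MEM
c5: i7 ld  RAW r0
c6: i8&i9 sll/and  dual
c7: i10 mulh  tail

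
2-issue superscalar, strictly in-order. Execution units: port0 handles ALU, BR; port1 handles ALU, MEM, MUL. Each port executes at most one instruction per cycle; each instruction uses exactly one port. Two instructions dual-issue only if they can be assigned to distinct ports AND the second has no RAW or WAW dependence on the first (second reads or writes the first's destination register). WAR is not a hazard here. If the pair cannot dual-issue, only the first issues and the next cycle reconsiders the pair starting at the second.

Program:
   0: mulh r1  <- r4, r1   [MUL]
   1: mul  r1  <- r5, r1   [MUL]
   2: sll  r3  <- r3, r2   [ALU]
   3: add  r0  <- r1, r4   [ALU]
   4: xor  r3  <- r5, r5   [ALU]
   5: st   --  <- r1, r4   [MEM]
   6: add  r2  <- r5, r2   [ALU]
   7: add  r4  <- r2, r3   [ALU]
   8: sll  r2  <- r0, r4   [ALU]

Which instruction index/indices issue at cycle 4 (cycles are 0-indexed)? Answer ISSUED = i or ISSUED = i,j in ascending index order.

t=0 i0:mulh.MUL ; no-port MUL/MUL
t=1 i1&i2:mul.MUL sll.ALU ; dual
t=2 i3&i4:add.ALU xor.ALU ; dual
t=3 i5&i6:st.MEM add.ALU ; dual
t=4 i7:add.ALU ; RAW r4
t=5 i8:sll.ALU ; tail

ISSUED = 7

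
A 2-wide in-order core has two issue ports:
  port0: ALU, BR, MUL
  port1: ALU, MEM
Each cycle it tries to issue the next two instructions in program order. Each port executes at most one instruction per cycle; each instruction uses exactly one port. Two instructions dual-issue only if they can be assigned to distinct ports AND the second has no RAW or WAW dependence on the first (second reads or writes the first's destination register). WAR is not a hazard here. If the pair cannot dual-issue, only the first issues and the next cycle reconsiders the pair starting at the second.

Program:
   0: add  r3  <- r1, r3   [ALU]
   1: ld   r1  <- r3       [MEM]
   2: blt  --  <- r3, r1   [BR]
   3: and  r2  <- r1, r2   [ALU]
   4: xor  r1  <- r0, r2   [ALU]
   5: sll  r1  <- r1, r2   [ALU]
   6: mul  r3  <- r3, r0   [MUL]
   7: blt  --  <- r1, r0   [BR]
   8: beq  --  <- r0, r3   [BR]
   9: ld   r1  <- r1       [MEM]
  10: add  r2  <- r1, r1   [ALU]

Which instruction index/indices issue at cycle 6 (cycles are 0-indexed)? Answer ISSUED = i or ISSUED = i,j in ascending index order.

ISSUED = 8,9

c0: i0 add  RAW r3
c1: i1 ld  RAW r1
c2: i2,i3 blt;and  2-wide
c3: i4 xor  RAW+WAW r1
c4: i5,i6 sll;mul  2-wide
c5: i7 blt  no-port BR/BR
c6: i8,i9 beq;ld  2-wide
c7: i10 add  tail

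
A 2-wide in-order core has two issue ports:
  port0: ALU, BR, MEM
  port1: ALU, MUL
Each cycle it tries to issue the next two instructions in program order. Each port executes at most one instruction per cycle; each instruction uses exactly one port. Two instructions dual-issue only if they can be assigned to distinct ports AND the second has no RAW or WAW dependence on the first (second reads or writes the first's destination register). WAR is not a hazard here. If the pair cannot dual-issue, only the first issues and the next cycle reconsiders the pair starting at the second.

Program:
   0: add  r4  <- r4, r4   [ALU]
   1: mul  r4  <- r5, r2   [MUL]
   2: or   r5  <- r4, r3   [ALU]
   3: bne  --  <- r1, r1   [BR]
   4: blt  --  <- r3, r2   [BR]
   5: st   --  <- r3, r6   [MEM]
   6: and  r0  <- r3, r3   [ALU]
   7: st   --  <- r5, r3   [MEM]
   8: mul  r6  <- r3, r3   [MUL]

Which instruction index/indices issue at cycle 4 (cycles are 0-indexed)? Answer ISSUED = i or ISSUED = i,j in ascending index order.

#0 head=0: add i0 WAW r4
#1 head=1: mul i1 RAW r4
#2 head=2: or/bne i2,i3 dual
#3 head=4: blt i4 no-port BR/MEM
#4 head=5: st/and i5,i6 dual
#5 head=7: st/mul i7,i8 dual

ISSUED = 5,6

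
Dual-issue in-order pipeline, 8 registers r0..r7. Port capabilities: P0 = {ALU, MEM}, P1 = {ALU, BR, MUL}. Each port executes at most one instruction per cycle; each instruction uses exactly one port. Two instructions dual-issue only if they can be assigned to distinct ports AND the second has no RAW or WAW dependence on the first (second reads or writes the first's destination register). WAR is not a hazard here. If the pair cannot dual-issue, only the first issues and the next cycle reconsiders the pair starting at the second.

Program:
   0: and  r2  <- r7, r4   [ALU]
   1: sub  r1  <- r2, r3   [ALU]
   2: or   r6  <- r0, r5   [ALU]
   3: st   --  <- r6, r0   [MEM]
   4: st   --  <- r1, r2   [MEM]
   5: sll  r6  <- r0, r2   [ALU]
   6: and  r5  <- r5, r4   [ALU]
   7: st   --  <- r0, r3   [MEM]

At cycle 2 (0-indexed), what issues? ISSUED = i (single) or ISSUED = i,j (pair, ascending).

#0 head=0: and i0 RAW r2
#1 head=1: sub/or i1+i2 dual
#2 head=3: st i3 no-port MEM/MEM
#3 head=4: st/sll i4+i5 dual
#4 head=6: and/st i6+i7 dual

ISSUED = 3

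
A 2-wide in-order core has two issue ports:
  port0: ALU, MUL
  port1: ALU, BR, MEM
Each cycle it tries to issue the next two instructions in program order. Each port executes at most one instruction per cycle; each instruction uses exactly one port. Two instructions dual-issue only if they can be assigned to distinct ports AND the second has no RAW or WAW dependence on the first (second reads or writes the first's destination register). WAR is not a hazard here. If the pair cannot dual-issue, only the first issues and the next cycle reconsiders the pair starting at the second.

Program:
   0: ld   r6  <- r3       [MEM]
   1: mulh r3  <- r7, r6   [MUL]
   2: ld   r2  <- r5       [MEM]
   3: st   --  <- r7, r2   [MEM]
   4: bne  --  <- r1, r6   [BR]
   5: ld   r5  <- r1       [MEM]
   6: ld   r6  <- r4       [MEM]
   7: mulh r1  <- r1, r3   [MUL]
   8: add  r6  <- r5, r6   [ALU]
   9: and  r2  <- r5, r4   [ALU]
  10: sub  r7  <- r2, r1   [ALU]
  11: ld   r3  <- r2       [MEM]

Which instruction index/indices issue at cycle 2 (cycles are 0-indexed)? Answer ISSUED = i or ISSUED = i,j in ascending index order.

ISSUED = 3

c0: i0 ld.MEM  RAW r6
c1: i1/i2 mulh.MUL/ld.MEM  dual
c2: i3 st.MEM  no-port MEM/BR
c3: i4 bne.BR  no-port BR/MEM
c4: i5 ld.MEM  no-port MEM/MEM
c5: i6/i7 ld.MEM/mulh.MUL  dual
c6: i8/i9 add.ALU/and.ALU  dual
c7: i10/i11 sub.ALU/ld.MEM  dual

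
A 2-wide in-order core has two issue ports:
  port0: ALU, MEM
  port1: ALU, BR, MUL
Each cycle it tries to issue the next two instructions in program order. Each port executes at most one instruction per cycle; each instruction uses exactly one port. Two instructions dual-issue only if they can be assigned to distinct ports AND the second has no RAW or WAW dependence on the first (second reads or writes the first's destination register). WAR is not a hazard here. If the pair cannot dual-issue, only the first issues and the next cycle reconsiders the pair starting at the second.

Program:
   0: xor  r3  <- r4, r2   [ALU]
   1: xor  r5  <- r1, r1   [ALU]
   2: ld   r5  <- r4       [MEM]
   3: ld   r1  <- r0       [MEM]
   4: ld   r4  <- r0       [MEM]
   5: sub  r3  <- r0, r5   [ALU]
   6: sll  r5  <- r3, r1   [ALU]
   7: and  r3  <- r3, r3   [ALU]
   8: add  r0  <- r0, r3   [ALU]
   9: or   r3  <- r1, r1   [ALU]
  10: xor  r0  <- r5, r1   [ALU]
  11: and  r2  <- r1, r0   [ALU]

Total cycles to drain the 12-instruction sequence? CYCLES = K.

CYCLES = 8

[0] i0,i1  xor xor  -- 2-wide
[1] i2  ld  -- no-port MEM/MEM
[2] i3  ld  -- no-port MEM/MEM
[3] i4,i5  ld sub  -- 2-wide
[4] i6,i7  sll and  -- 2-wide
[5] i8,i9  add or  -- 2-wide
[6] i10  xor  -- RAW r0
[7] i11  and  -- tail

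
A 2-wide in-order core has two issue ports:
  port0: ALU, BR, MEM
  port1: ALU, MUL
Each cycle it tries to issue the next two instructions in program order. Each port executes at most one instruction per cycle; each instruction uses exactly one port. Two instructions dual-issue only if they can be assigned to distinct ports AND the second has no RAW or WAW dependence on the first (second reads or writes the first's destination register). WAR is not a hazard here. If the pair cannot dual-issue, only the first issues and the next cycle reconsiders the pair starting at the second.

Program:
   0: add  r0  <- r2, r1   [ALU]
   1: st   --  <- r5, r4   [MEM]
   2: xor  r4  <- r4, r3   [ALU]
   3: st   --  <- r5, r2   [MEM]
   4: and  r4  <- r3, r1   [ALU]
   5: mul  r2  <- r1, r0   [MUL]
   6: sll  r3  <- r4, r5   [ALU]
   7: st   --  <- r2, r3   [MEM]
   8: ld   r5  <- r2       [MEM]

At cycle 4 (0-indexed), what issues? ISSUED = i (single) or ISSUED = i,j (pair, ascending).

c0: i0+i1 add.ALU st.MEM  dual
c1: i2+i3 xor.ALU st.MEM  dual
c2: i4+i5 and.ALU mul.MUL  dual
c3: i6 sll.ALU  RAW r3
c4: i7 st.MEM  no-port MEM/MEM
c5: i8 ld.MEM  tail

ISSUED = 7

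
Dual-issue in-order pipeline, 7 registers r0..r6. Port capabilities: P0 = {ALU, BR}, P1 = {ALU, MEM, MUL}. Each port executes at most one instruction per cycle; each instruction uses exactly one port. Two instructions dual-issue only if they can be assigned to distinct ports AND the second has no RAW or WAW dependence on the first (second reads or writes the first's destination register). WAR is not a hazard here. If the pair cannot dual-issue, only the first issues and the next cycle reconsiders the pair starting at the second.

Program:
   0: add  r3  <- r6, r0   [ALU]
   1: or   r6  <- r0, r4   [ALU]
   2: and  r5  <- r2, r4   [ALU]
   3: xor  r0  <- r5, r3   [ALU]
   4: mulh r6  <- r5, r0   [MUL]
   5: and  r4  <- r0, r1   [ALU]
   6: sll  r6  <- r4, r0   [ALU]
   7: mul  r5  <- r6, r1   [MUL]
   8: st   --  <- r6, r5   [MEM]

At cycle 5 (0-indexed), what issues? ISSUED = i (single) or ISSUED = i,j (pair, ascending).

ISSUED = 7

[0] i0/i1  add;or  -- dual
[1] i2  and  -- RAW r5
[2] i3  xor  -- RAW r0
[3] i4/i5  mulh;and  -- dual
[4] i6  sll  -- RAW r6
[5] i7  mul  -- no-port MUL/MEM
[6] i8  st  -- tail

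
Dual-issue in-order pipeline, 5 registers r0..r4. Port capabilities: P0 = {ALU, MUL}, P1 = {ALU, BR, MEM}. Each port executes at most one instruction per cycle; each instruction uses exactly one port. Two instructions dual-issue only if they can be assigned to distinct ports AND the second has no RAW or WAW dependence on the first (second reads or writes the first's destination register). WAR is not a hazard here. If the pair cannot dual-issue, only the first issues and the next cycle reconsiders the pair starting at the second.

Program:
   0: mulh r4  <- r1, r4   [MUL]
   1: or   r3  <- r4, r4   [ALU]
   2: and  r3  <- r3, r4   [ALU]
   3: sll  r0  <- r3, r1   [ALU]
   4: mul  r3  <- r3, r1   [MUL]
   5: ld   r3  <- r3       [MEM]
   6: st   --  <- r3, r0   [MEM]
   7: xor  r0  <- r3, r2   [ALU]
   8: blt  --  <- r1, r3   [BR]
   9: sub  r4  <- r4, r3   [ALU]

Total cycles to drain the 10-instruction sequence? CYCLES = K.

0. mulh.MUL @i0  | RAW r4
1. or.ALU @i1  | RAW+WAW r3
2. and.ALU @i2  | RAW r3
3. sll.ALU mul.MUL @i3,i4  | pair
4. ld.MEM @i5  | no-port MEM/MEM
5. st.MEM xor.ALU @i6,i7  | pair
6. blt.BR sub.ALU @i8,i9  | pair

CYCLES = 7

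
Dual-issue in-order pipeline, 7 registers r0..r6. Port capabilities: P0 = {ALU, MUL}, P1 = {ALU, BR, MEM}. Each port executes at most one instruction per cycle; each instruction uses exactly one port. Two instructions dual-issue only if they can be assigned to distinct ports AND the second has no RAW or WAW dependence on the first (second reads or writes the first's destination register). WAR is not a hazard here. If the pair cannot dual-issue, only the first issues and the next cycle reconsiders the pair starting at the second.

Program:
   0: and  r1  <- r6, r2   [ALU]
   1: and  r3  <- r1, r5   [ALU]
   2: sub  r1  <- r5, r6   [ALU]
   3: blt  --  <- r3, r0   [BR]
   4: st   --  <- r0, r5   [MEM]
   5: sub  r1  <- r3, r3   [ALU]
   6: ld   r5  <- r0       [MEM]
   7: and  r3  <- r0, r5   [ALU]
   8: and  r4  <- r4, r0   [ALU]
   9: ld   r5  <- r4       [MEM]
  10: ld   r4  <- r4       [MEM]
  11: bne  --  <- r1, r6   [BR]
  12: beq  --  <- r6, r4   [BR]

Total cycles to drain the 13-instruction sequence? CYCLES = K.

CYCLES = 10

[0] i0  and.ALU  -- RAW r1
[1] i1/i2  and.ALU;sub.ALU  -- 2-wide
[2] i3  blt.BR  -- no-port BR/MEM
[3] i4/i5  st.MEM;sub.ALU  -- 2-wide
[4] i6  ld.MEM  -- RAW r5
[5] i7/i8  and.ALU;and.ALU  -- 2-wide
[6] i9  ld.MEM  -- no-port MEM/MEM
[7] i10  ld.MEM  -- no-port MEM/BR
[8] i11  bne.BR  -- no-port BR/BR
[9] i12  beq.BR  -- tail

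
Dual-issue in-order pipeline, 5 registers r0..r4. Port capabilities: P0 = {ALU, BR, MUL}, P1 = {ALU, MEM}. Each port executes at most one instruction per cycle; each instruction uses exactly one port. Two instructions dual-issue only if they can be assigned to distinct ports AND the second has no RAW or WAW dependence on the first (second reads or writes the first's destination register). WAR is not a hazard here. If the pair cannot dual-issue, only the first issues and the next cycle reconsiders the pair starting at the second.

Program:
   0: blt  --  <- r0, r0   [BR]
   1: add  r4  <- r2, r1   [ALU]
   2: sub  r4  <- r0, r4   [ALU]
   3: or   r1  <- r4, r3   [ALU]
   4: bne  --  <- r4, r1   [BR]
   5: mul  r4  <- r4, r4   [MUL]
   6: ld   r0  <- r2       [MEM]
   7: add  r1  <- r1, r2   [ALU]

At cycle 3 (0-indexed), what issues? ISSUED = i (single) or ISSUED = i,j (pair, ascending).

[0] i0&i1  blt add  -- dual
[1] i2  sub  -- RAW r4
[2] i3  or  -- RAW r1
[3] i4  bne  -- no-port BR/MUL
[4] i5&i6  mul ld  -- dual
[5] i7  add  -- tail

ISSUED = 4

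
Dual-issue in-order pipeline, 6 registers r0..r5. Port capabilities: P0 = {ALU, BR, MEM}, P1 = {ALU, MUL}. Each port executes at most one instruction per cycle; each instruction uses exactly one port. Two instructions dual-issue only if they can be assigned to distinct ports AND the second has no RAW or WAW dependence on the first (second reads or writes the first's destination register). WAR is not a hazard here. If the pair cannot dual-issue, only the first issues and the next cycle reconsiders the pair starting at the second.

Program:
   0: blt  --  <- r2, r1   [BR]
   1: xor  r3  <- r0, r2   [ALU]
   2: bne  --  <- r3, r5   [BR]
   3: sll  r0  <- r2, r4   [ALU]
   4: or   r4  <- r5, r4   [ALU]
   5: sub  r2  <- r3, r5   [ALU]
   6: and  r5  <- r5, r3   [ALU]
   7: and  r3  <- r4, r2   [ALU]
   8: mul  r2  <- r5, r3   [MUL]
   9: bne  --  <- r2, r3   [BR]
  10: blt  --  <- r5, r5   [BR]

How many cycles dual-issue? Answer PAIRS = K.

PAIRS = 4

  cy0 -> i0,i1 (blt/xor) dual
  cy1 -> i2,i3 (bne/sll) dual
  cy2 -> i4,i5 (or/sub) dual
  cy3 -> i6,i7 (and/and) dual
  cy4 -> i8 (mul) RAW r2
  cy5 -> i9 (bne) no-port BR/BR
  cy6 -> i10 (blt) tail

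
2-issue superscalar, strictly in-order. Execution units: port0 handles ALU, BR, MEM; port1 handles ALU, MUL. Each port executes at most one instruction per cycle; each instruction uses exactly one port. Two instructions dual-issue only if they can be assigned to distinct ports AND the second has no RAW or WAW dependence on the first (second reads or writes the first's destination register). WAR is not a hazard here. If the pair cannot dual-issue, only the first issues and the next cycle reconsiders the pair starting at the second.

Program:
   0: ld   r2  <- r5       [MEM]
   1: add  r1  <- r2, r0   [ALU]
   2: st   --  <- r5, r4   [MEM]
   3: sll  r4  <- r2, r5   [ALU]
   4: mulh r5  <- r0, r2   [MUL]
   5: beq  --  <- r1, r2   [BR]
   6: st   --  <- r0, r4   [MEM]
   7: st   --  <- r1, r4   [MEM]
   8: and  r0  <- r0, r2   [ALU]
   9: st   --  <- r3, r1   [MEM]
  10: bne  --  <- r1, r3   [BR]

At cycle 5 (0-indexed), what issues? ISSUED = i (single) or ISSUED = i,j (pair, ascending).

0. ld @i0  | RAW r2
1. add;st @i1,i2  | 2-wide
2. sll;mulh @i3,i4  | 2-wide
3. beq @i5  | no-port BR/MEM
4. st @i6  | no-port MEM/MEM
5. st;and @i7,i8  | 2-wide
6. st @i9  | no-port MEM/BR
7. bne @i10  | tail

ISSUED = 7,8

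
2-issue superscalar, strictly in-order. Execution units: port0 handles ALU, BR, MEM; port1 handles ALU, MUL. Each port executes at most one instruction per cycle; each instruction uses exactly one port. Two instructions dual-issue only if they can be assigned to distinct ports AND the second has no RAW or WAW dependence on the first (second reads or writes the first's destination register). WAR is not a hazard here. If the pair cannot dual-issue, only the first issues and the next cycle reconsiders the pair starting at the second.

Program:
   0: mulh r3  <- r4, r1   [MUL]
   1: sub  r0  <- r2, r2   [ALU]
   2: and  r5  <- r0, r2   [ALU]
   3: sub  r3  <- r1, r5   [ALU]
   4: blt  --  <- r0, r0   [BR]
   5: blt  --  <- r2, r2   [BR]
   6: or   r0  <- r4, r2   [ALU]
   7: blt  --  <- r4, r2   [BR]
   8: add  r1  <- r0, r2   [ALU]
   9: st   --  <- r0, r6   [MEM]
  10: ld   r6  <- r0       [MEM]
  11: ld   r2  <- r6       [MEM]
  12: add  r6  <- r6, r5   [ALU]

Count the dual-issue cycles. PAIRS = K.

PAIRS = 5

t=0 i0+i1:mulh.MUL+sub.ALU ; pair
t=1 i2:and.ALU ; RAW r5
t=2 i3+i4:sub.ALU+blt.BR ; pair
t=3 i5+i6:blt.BR+or.ALU ; pair
t=4 i7+i8:blt.BR+add.ALU ; pair
t=5 i9:st.MEM ; no-port MEM/MEM
t=6 i10:ld.MEM ; no-port MEM/MEM
t=7 i11+i12:ld.MEM+add.ALU ; pair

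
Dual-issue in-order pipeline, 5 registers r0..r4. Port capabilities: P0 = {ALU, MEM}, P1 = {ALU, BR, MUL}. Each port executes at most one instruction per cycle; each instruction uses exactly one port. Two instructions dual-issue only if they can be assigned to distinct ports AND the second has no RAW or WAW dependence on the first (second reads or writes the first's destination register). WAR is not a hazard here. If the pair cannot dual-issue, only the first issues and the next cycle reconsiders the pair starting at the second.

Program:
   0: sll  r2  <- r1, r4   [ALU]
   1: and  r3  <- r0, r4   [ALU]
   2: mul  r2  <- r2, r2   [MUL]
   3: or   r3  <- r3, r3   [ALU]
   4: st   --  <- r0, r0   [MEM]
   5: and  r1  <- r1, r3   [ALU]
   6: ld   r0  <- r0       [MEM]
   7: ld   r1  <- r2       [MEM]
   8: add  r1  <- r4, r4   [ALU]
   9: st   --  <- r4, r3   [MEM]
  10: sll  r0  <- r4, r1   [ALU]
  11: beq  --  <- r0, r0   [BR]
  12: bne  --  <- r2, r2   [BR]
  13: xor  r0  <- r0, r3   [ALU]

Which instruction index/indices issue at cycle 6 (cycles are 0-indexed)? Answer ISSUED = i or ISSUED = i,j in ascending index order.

ISSUED = 10

c0: i0+i1 sll.ALU/and.ALU  pair
c1: i2+i3 mul.MUL/or.ALU  pair
c2: i4+i5 st.MEM/and.ALU  pair
c3: i6 ld.MEM  no-port MEM/MEM
c4: i7 ld.MEM  WAW r1
c5: i8+i9 add.ALU/st.MEM  pair
c6: i10 sll.ALU  RAW r0
c7: i11 beq.BR  no-port BR/BR
c8: i12+i13 bne.BR/xor.ALU  pair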